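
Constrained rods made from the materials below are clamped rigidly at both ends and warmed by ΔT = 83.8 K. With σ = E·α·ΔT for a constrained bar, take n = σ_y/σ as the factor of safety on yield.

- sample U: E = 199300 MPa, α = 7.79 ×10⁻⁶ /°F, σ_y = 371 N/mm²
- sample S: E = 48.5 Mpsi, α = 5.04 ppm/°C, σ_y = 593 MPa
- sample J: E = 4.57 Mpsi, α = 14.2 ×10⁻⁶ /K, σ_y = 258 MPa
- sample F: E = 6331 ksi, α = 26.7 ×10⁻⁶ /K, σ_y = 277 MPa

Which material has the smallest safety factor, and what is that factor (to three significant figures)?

In consistent units (E in GPa, α in ×10⁻⁶/K, σ_y in MPa):
  sample U: E = 199.3, α = 14.0, σ_y = 371.0 → σ = 234 MPa, n = 1.58
  sample S: E = 334.4, α = 5.04, σ_y = 593.0 → σ = 141 MPa, n = 4.20
  sample J: E = 31.51, α = 14.2, σ_y = 258.0 → σ = 37.5 MPa, n = 6.88
  sample F: E = 43.65, α = 26.7, σ_y = 277.0 → σ = 97.7 MPa, n = 2.84
Smallest n: sample U with n = 1.58.

sample U, n = 1.58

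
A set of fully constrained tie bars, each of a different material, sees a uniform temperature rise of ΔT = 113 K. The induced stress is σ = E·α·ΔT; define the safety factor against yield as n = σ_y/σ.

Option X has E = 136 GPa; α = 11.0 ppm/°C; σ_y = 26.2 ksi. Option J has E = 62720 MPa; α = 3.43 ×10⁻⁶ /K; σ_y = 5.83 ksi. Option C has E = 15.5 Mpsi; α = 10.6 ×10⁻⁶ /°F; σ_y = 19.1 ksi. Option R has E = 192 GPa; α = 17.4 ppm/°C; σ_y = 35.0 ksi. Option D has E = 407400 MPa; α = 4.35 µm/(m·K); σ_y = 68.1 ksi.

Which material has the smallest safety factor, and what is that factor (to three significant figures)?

option C, n = 0.572

Per material, after unit conversion:
  option X: E = 136.0, α = 11.0, σ_y = 180.6 → σ = 169 MPa, n = 1.07
  option J: E = 62.72, α = 3.43, σ_y = 40.20 → σ = 24.3 MPa, n = 1.65
  option C: E = 106.9, α = 19.1, σ_y = 131.7 → σ = 230 MPa, n = 0.572
  option R: E = 192.0, α = 17.4, σ_y = 241.3 → σ = 378 MPa, n = 0.639
  option D: E = 407.4, α = 4.35, σ_y = 469.5 → σ = 200 MPa, n = 2.34
Smallest n: option C with n = 0.572.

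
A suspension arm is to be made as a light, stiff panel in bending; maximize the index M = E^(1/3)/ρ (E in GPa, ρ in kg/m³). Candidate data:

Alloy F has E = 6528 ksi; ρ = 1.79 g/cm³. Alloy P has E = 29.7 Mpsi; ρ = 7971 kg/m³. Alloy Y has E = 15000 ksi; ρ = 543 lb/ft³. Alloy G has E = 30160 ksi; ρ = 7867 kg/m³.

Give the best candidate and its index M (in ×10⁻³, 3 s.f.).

alloy F, M = 1.99×10⁻³

After converting to SI:
  alloy F: E = 45.01 GPa, ρ = 1790 kg/m³
  alloy P: E = 204.8 GPa, ρ = 7971 kg/m³
  alloy Y: E = 103.4 GPa, ρ = 8698 kg/m³
  alloy G: E = 207.9 GPa, ρ = 7867 kg/m³
  alloy F: M = 1.99×10⁻³
  alloy G: M = 0.753×10⁻³
  alloy P: M = 0.739×10⁻³
  alloy Y: M = 0.540×10⁻³
Alloy F has the largest M.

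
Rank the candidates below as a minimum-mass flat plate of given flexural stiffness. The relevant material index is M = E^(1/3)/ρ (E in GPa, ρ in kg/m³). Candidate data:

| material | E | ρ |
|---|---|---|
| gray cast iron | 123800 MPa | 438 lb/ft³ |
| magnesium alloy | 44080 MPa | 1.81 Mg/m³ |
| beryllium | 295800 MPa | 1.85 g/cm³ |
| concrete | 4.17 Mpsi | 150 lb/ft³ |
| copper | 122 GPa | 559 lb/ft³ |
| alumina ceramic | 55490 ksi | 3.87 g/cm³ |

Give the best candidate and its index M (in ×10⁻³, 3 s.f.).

beryllium, M = 3.60×10⁻³

In SI units:
  gray cast iron: E = 123.8 GPa, ρ = 7016 kg/m³
  magnesium alloy: E = 44.08 GPa, ρ = 1810 kg/m³
  beryllium: E = 295.8 GPa, ρ = 1850 kg/m³
  concrete: E = 28.75 GPa, ρ = 2403 kg/m³
  copper: E = 122.0 GPa, ρ = 8954 kg/m³
  alumina ceramic: E = 382.6 GPa, ρ = 3870 kg/m³
  beryllium: M = 3.60×10⁻³
  magnesium alloy: M = 1.95×10⁻³
  alumina ceramic: M = 1.88×10⁻³
  concrete: M = 1.27×10⁻³
  gray cast iron: M = 0.710×10⁻³
  copper: M = 0.554×10⁻³
The maximum is for beryllium.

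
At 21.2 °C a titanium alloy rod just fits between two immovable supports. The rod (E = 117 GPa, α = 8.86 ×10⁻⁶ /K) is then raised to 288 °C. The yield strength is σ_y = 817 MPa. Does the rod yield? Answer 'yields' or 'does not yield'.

ΔT = 266.8 K. Constrained thermal stress σ = E·α·ΔT = 117.0×10³ MPa × 8.86×10⁻⁶ × 266.8 = 277 MPa (compressive).
Compare to σ_y = 817 MPa: σ < σ_y, so it does not yield.

does not yield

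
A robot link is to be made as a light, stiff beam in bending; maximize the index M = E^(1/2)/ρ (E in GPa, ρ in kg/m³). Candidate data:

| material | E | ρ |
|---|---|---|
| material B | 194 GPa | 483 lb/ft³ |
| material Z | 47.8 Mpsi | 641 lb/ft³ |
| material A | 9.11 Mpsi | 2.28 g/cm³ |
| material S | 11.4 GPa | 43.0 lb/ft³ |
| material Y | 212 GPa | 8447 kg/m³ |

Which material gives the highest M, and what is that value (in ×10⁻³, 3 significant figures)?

Convert each candidate to consistent units, then evaluate M:
  material B: E = 194.0 GPa, ρ = 7737 kg/m³
  material Z: E = 329.6 GPa, ρ = 10270 kg/m³
  material A: E = 62.81 GPa, ρ = 2280 kg/m³
  material S: E = 11.40 GPa, ρ = 688.8 kg/m³
  material Y: E = 212.0 GPa, ρ = 8447 kg/m³
  material S: M = 4.90×10⁻³
  material A: M = 3.48×10⁻³
  material B: M = 1.80×10⁻³
  material Z: M = 1.77×10⁻³
  material Y: M = 1.72×10⁻³
Highest index: material S.

material S, M = 4.90×10⁻³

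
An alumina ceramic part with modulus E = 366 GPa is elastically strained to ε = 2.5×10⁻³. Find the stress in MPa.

915 MPa

σ = E·ε = 366000 MPa × 2.5×10⁻³ = 915 MPa.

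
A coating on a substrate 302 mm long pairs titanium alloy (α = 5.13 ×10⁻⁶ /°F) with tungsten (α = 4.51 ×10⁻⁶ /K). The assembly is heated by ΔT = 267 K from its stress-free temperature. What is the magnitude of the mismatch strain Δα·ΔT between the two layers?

1.26×10⁻³

titanium alloy: α = 5.13×10⁻⁶/°F × 9/5 = 9.23×10⁻⁶/K.
Δα = |9.23 − 4.51|×10⁻⁶/K = 4.72×10⁻⁶/K.
Mismatch strain = Δα·ΔT = 4.72×10⁻⁶ × 267.0 = 1.26×10⁻³.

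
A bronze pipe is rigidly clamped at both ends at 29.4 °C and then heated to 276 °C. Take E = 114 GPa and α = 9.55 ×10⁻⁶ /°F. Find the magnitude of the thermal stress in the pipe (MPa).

483 MPa

α = 9.55×10⁻⁶/°F × 9/5 = 17.2×10⁻⁶/K.
ΔT = 246.6 K. Constrained thermal stress σ = E·α·ΔT = 114.0×10³ MPa × 17.2×10⁻⁶ × 246.6 = 483 MPa (compressive).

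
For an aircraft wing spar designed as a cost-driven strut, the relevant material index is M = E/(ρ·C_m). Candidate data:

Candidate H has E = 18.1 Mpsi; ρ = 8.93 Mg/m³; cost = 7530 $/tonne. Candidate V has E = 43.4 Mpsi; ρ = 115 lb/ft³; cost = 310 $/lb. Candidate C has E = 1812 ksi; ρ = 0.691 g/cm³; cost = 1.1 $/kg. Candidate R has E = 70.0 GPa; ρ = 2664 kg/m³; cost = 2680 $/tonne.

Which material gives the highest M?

After converting to SI:
  candidate H: E = 124.8 GPa, ρ = 8930 kg/m³, cost = 7.530 $/kg
  candidate V: E = 299.2 GPa, ρ = 1842 kg/m³, cost = 683.4 $/kg
  candidate C: E = 12.49 GPa, ρ = 691.0 kg/m³, cost = 1.100 $/kg
  candidate R: E = 70.00 GPa, ρ = 2664 kg/m³, cost = 2.680 $/kg
  candidate C: M = 16.4 MN·m per $
  candidate R: M = 9.80 MN·m per $
  candidate H: M = 1.86 MN·m per $
  candidate V: M = 0.238 MN·m per $
Candidate C has the largest M.

candidate C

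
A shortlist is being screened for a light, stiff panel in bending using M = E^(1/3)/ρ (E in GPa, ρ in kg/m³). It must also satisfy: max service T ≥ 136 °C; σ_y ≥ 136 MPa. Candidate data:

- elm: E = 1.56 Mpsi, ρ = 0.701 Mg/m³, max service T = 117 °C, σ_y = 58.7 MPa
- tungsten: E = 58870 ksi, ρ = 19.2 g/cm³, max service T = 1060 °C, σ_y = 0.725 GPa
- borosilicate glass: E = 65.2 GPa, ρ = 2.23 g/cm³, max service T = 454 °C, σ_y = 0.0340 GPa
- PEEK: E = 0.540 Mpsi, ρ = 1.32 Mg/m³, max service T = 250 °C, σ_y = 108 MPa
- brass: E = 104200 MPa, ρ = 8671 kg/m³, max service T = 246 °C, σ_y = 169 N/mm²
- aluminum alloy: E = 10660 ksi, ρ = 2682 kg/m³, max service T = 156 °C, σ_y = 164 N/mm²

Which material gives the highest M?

aluminum alloy

Screen on constraints: max service T ≥ 136 °C; σ_y ≥ 136 MPa. Survivors: tungsten, brass, aluminum alloy.
After converting to SI:
  tungsten: E = 405.9 GPa, ρ = 19200 kg/m³
  brass: E = 104.2 GPa, ρ = 8671 kg/m³
  aluminum alloy: E = 73.50 GPa, ρ = 2682 kg/m³
  aluminum alloy: M = 1.56×10⁻³
  brass: M = 0.543×10⁻³
  tungsten: M = 0.386×10⁻³
The maximum is for aluminum alloy.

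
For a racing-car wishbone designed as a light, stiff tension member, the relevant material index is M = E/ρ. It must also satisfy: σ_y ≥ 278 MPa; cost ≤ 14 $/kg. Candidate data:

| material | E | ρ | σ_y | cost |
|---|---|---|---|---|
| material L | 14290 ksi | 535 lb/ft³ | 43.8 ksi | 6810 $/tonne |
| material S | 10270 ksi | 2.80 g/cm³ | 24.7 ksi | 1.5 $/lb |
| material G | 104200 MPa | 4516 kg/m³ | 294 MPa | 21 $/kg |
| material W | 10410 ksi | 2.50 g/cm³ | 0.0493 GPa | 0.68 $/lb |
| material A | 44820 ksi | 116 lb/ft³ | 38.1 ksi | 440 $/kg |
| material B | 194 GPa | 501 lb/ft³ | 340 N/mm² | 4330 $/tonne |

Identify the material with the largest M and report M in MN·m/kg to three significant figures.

Screen on constraints: σ_y ≥ 278 MPa; cost ≤ 14 $/kg. Survivors: material L, material B.
Putting every candidate on a common basis:
  material L: E = 98.53 GPa, ρ = 8570 kg/m³
  material B: E = 194.0 GPa, ρ = 8025 kg/m³
  material B: M = 24.2 MN·m/kg
  material L: M = 11.5 MN·m/kg
Material B ranks first.

material B, M = 24.2 MN·m/kg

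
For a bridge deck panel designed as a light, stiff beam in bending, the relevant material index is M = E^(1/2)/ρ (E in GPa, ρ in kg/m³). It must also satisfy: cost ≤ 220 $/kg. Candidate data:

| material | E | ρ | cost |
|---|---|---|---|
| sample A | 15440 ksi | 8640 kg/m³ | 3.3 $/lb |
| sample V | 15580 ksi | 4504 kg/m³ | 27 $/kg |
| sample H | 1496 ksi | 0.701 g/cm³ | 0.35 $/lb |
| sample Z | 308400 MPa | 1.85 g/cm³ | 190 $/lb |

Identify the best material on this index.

Screen on constraints: cost ≤ 220 $/kg. Survivors: sample A, sample V, sample H.
In SI units:
  sample A: E = 106.5 GPa, ρ = 8640 kg/m³
  sample V: E = 107.4 GPa, ρ = 4504 kg/m³
  sample H: E = 10.31 GPa, ρ = 701.0 kg/m³
  sample H: M = 4.58×10⁻³
  sample V: M = 2.30×10⁻³
  sample A: M = 1.19×10⁻³
Sample H has the largest M.

sample H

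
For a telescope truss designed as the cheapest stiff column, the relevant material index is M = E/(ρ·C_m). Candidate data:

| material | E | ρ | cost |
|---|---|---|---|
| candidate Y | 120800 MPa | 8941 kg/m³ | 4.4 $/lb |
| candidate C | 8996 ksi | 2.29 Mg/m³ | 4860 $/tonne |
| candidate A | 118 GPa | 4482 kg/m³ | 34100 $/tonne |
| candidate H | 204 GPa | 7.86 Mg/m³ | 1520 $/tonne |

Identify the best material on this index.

candidate H

Convert each candidate to consistent units, then evaluate M:
  candidate Y: E = 120.8 GPa, ρ = 8941 kg/m³, cost = 9.700 $/kg
  candidate C: E = 62.03 GPa, ρ = 2290 kg/m³, cost = 4.860 $/kg
  candidate A: E = 118.0 GPa, ρ = 4482 kg/m³, cost = 34.10 $/kg
  candidate H: E = 204.0 GPa, ρ = 7860 kg/m³, cost = 1.520 $/kg
  candidate H: M = 17.1 MN·m per $
  candidate C: M = 5.57 MN·m per $
  candidate Y: M = 1.39 MN·m per $
  candidate A: M = 0.772 MN·m per $
Candidate H ranks first.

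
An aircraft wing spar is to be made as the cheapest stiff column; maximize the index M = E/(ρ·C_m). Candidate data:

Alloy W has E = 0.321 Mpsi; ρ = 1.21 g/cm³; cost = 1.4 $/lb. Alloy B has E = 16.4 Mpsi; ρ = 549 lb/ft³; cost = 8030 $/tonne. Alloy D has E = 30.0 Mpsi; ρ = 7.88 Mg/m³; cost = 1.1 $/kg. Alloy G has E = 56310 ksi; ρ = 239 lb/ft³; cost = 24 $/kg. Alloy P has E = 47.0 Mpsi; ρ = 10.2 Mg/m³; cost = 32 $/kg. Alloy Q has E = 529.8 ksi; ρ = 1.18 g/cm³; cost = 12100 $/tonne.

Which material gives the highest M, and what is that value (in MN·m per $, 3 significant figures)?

Convert each candidate to consistent units, then evaluate M:
  alloy W: E = 2.213 GPa, ρ = 1210 kg/m³, cost = 3.086 $/kg
  alloy B: E = 113.1 GPa, ρ = 8794 kg/m³, cost = 8.030 $/kg
  alloy D: E = 206.8 GPa, ρ = 7880 kg/m³, cost = 1.100 $/kg
  alloy G: E = 388.2 GPa, ρ = 3828 kg/m³, cost = 24.00 $/kg
  alloy P: E = 324.1 GPa, ρ = 10200 kg/m³, cost = 32.00 $/kg
  alloy Q: E = 3.653 GPa, ρ = 1180 kg/m³, cost = 12.10 $/kg
  alloy D: M = 23.9 MN·m per $
  alloy G: M = 4.23 MN·m per $
  alloy B: M = 1.60 MN·m per $
  alloy P: M = 0.993 MN·m per $
  alloy W: M = 0.593 MN·m per $
  alloy Q: M = 0.256 MN·m per $
Alloy D has the largest M.

alloy D, M = 23.9 MN·m per $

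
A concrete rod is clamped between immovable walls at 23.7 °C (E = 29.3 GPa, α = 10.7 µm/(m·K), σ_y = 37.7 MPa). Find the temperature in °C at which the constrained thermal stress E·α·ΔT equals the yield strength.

144 °C

E·α·ΔT = 37.70 MPa ⇒ ΔT = 37.70 / (29.30×10³ × 10.7×10⁻⁶) = 120.3 K.
T = 23.7 + 120.3 = 144.0 °C.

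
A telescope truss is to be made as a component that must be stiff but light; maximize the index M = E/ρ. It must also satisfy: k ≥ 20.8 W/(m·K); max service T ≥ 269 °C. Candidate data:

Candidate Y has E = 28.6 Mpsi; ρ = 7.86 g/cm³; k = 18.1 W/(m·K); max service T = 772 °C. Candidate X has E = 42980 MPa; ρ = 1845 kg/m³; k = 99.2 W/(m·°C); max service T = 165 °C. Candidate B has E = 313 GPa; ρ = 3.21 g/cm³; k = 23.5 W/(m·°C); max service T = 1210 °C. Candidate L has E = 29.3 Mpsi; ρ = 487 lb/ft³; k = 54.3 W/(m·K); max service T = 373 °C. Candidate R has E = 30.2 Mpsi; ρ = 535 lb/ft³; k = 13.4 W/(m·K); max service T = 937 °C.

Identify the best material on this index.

Screen on constraints: k ≥ 20.8 W/(m·K); max service T ≥ 269 °C. Survivors: candidate B, candidate L.
After converting to SI:
  candidate B: E = 313.0 GPa, ρ = 3210 kg/m³
  candidate L: E = 202.0 GPa, ρ = 7801 kg/m³
  candidate B: M = 97.5 MN·m/kg
  candidate L: M = 25.9 MN·m/kg
Candidate B has the largest M.

candidate B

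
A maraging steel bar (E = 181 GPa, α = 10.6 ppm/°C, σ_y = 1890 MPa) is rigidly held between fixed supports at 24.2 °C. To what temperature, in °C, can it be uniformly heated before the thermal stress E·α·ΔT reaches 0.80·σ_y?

812 °C

E·α·ΔT = 1512 MPa ⇒ ΔT = 1512 / (181.0×10³ × 10.6×10⁻⁶) = 788.1 K.
T = 24.2 + 788.1 = 812.3 °C.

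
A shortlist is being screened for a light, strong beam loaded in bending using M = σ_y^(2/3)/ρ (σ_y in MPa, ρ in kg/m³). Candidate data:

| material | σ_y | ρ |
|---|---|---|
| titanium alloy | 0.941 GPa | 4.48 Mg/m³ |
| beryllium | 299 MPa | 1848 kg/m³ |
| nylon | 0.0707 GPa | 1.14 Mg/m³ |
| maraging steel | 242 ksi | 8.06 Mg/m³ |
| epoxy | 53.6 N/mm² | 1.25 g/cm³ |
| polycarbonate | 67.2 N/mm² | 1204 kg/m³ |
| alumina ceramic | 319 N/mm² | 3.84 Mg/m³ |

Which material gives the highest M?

beryllium

Putting every candidate on a common basis:
  titanium alloy: σ_y = 941.0 MPa, ρ = 4480 kg/m³
  beryllium: σ_y = 299.0 MPa, ρ = 1848 kg/m³
  nylon: σ_y = 70.70 MPa, ρ = 1140 kg/m³
  maraging steel: σ_y = 1669 MPa, ρ = 8060 kg/m³
  epoxy: σ_y = 53.60 MPa, ρ = 1250 kg/m³
  polycarbonate: σ_y = 67.20 MPa, ρ = 1204 kg/m³
  alumina ceramic: σ_y = 319.0 MPa, ρ = 3840 kg/m³
  beryllium: M = 24.2×10⁻³
  titanium alloy: M = 21.4×10⁻³
  maraging steel: M = 17.5×10⁻³
  nylon: M = 15.0×10⁻³
  polycarbonate: M = 13.7×10⁻³
  alumina ceramic: M = 12.2×10⁻³
  epoxy: M = 11.4×10⁻³
Highest index: beryllium.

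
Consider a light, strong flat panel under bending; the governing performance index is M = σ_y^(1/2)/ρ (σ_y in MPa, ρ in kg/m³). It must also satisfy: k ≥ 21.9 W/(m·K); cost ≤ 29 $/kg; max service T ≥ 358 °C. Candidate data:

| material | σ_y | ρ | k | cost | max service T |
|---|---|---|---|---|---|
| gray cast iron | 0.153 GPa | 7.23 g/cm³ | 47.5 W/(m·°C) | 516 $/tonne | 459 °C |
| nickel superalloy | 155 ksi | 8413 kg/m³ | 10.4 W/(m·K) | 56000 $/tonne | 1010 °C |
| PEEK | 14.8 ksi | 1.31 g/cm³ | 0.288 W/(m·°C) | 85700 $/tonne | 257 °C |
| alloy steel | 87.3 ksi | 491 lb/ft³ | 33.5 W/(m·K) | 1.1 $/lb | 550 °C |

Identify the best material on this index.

alloy steel

Screen on constraints: k ≥ 21.9 W/(m·K); cost ≤ 29 $/kg; max service T ≥ 358 °C. Survivors: gray cast iron, alloy steel.
Normalizing units and computing the index:
  gray cast iron: σ_y = 153.0 MPa, ρ = 7230 kg/m³
  alloy steel: σ_y = 601.9 MPa, ρ = 7865 kg/m³
  alloy steel: M = 3.12×10⁻³
  gray cast iron: M = 1.71×10⁻³
Alloy steel has the largest M.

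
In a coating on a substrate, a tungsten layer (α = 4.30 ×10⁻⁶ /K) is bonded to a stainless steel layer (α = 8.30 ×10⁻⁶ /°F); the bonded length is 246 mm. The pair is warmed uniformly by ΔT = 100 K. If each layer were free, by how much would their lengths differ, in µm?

stainless steel: α = 8.30×10⁻⁶/°F × 9/5 = 14.9×10⁻⁶/K.
Δα = |4.30 − 14.9|×10⁻⁶/K = 10.6×10⁻⁶/K.
ΔL_mismatch = Δα·L·ΔT = 10.6×10⁻⁶ × 246.0 mm × 100.0 K = 262 µm.

262 µm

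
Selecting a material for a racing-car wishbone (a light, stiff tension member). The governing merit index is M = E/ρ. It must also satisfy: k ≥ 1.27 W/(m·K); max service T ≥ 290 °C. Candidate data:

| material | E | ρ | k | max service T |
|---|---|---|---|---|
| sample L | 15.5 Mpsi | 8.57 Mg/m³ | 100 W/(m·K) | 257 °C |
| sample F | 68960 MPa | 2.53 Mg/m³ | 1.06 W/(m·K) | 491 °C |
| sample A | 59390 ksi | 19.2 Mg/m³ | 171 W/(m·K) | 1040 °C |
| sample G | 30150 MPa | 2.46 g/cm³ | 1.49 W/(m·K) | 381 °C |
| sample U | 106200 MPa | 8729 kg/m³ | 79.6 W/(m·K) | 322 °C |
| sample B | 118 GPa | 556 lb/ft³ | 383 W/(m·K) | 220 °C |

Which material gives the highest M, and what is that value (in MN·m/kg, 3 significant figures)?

sample A, M = 21.3 MN·m/kg

Screen on constraints: k ≥ 1.27 W/(m·K); max service T ≥ 290 °C. Survivors: sample A, sample G, sample U.
In SI units:
  sample A: E = 409.5 GPa, ρ = 19200 kg/m³
  sample G: E = 30.15 GPa, ρ = 2460 kg/m³
  sample U: E = 106.2 GPa, ρ = 8729 kg/m³
  sample A: M = 21.3 MN·m/kg
  sample G: M = 12.3 MN·m/kg
  sample U: M = 12.2 MN·m/kg
Sample A has the largest M.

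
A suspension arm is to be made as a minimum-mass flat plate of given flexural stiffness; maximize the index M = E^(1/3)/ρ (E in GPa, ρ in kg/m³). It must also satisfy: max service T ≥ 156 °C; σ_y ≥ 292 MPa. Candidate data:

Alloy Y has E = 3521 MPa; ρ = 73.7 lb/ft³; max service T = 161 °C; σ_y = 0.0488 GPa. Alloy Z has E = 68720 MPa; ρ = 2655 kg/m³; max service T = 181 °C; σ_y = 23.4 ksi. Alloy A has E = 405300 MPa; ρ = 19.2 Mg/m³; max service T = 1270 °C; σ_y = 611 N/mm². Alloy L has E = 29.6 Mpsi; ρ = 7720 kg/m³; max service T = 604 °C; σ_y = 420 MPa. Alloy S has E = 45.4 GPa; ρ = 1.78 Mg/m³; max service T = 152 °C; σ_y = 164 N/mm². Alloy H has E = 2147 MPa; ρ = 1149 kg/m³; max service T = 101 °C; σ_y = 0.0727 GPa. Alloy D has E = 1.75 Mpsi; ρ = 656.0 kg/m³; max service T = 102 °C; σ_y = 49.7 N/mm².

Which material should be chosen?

Screen on constraints: max service T ≥ 156 °C; σ_y ≥ 292 MPa. Survivors: alloy A, alloy L.
Normalizing units and computing the index:
  alloy A: E = 405.3 GPa, ρ = 19200 kg/m³
  alloy L: E = 204.1 GPa, ρ = 7720 kg/m³
  alloy L: M = 0.763×10⁻³
  alloy A: M = 0.385×10⁻³
Highest index: alloy L.

alloy L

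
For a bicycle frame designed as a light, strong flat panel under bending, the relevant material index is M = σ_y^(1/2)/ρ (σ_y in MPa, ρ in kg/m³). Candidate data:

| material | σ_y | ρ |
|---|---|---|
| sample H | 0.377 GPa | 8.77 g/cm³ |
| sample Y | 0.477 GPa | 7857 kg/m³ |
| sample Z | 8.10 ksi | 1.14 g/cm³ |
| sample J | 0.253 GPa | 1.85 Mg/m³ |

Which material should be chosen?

sample J

Convert each candidate to consistent units, then evaluate M:
  sample H: σ_y = 377.0 MPa, ρ = 8770 kg/m³
  sample Y: σ_y = 477.0 MPa, ρ = 7857 kg/m³
  sample Z: σ_y = 55.85 MPa, ρ = 1140 kg/m³
  sample J: σ_y = 253.0 MPa, ρ = 1850 kg/m³
  sample J: M = 8.60×10⁻³
  sample Z: M = 6.56×10⁻³
  sample Y: M = 2.78×10⁻³
  sample H: M = 2.21×10⁻³
The maximum is for sample J.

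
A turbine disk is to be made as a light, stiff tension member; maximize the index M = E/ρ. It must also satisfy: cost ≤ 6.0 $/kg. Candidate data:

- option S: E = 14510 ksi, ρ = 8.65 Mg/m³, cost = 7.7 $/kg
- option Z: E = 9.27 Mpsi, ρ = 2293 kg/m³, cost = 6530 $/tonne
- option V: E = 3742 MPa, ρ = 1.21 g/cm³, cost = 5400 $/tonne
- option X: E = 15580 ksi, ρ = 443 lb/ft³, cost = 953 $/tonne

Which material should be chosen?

option X

Screen on constraints: cost ≤ 6.0 $/kg. Survivors: option V, option X.
Convert each candidate to consistent units, then evaluate M:
  option V: E = 3.742 GPa, ρ = 1210 kg/m³
  option X: E = 107.4 GPa, ρ = 7096 kg/m³
  option X: M = 15.1 MN·m/kg
  option V: M = 3.09 MN·m/kg
The maximum is for option X.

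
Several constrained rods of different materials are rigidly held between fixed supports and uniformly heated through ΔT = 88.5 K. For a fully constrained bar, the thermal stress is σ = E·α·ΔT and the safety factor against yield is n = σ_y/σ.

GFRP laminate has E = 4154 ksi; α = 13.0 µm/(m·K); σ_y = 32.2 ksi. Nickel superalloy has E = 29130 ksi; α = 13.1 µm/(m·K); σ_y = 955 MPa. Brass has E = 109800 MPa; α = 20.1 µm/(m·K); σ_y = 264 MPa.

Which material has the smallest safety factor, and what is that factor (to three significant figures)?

Converting E to GPa, α to ×10⁻⁶/K, σ_y to MPa, then σ and n for each:
  GFRP laminate: E = 28.64, α = 13.0, σ_y = 222.0 → σ = 33.0 MPa, n = 6.74
  nickel superalloy: E = 200.8, α = 13.1, σ_y = 955.0 → σ = 233 MPa, n = 4.10
  brass: E = 109.8, α = 20.1, σ_y = 264.0 → σ = 195 MPa, n = 1.35
Smallest n: brass with n = 1.35.

brass, n = 1.35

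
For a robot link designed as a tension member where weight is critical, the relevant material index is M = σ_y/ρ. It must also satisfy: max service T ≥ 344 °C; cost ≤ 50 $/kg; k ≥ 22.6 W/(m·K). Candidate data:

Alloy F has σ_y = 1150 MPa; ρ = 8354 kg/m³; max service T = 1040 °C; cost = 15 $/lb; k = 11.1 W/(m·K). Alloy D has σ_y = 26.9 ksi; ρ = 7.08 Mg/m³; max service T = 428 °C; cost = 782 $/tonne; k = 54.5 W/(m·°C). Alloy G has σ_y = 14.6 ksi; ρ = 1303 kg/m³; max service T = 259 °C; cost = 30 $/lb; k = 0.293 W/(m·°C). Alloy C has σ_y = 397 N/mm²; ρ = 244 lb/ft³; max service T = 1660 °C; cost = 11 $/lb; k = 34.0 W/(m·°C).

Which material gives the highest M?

Screen on constraints: max service T ≥ 344 °C; cost ≤ 50 $/kg; k ≥ 22.6 W/(m·K). Survivors: alloy D, alloy C.
Normalizing units and computing the index:
  alloy D: σ_y = 185.5 MPa, ρ = 7080 kg/m³
  alloy C: σ_y = 397.0 MPa, ρ = 3909 kg/m³
  alloy C: M = 102 kN·m/kg
  alloy D: M = 26.2 kN·m/kg
Alloy C ranks first.

alloy C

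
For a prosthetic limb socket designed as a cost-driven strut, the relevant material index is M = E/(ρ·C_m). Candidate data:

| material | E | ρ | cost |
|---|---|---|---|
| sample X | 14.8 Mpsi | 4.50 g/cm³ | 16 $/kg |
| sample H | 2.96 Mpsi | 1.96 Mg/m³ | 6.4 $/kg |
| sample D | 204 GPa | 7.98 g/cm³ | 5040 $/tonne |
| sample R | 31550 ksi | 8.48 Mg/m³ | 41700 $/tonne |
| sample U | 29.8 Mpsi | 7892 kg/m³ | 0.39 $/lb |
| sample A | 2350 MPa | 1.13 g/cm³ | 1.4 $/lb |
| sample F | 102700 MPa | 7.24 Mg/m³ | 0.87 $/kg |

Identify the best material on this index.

After converting to SI:
  sample X: E = 102.0 GPa, ρ = 4500 kg/m³, cost = 16.00 $/kg
  sample H: E = 20.41 GPa, ρ = 1960 kg/m³, cost = 6.400 $/kg
  sample D: E = 204.0 GPa, ρ = 7980 kg/m³, cost = 5.040 $/kg
  sample R: E = 217.5 GPa, ρ = 8480 kg/m³, cost = 41.70 $/kg
  sample U: E = 205.5 GPa, ρ = 7892 kg/m³, cost = 0.8598 $/kg
  sample A: E = 2.350 GPa, ρ = 1130 kg/m³, cost = 3.086 $/kg
  sample F: E = 102.7 GPa, ρ = 7240 kg/m³, cost = 0.8700 $/kg
  sample U: M = 30.3 MN·m per $
  sample F: M = 16.3 MN·m per $
  sample D: M = 5.07 MN·m per $
  sample H: M = 1.63 MN·m per $
  sample X: M = 1.42 MN·m per $
  sample A: M = 0.674 MN·m per $
  sample R: M = 0.615 MN·m per $
Sample U ranks first.

sample U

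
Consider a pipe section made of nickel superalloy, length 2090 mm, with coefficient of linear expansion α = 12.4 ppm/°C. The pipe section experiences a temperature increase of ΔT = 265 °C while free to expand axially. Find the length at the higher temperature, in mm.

2096.9 mm

ΔL = α·L₀·ΔT = 12.4×10⁻⁶ × 2090 mm × 265.0 K = 6.87 mm.
L = L₀ + ΔL = 2090 + 6.87 = 2096.9 mm.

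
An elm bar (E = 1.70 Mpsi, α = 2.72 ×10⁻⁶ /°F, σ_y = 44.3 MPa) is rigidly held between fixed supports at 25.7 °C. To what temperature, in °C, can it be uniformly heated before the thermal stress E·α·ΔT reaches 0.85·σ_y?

682 °C

E = 1.70 Mpsi = 11.72 GPa.
α = 2.72×10⁻⁶/°F × 9/5 = 4.90×10⁻⁶/K.
E·α·ΔT = 37.65 MPa ⇒ ΔT = 37.65 / (11.72×10³ × 4.90×10⁻⁶) = 656.2 K.
T = 25.7 + 656.2 = 681.9 °C.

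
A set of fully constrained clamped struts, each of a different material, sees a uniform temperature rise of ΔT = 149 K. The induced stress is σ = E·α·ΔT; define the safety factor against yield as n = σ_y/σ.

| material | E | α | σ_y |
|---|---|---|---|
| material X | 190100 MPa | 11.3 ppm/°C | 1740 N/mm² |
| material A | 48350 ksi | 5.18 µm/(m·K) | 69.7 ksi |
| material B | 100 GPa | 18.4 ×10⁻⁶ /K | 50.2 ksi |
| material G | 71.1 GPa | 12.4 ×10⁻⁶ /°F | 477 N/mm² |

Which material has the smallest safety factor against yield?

material B

Converting E to GPa, α to ×10⁻⁶/K, σ_y to MPa, then σ and n for each:
  material X: E = 190.1, α = 11.3, σ_y = 1740 → σ = 320 MPa, n = 5.44
  material A: E = 333.4, α = 5.18, σ_y = 480.6 → σ = 257 MPa, n = 1.87
  material B: E = 100.0, α = 18.4, σ_y = 346.1 → σ = 274 MPa, n = 1.26
  material G: E = 71.10, α = 22.3, σ_y = 477.0 → σ = 236 MPa, n = 2.02
Smallest n: material B with n = 1.26.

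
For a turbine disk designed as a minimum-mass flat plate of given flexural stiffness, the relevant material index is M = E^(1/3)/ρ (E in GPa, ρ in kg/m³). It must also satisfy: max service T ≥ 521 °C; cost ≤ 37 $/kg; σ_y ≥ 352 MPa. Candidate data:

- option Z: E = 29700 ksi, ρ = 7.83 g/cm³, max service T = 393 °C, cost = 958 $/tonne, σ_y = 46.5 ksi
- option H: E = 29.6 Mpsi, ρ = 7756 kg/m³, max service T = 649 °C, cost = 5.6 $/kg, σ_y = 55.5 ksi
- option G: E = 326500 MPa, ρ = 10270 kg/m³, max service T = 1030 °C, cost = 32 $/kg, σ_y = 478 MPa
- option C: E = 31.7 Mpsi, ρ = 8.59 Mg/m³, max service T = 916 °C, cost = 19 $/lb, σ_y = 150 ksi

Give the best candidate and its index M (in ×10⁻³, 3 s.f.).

Screen on constraints: max service T ≥ 521 °C; cost ≤ 37 $/kg; σ_y ≥ 352 MPa. Survivors: option H, option G.
After converting to SI:
  option H: E = 204.1 GPa, ρ = 7756 kg/m³
  option G: E = 326.5 GPa, ρ = 10270 kg/m³
  option H: M = 0.759×10⁻³
  option G: M = 0.670×10⁻³
The maximum is for option H.

option H, M = 0.759×10⁻³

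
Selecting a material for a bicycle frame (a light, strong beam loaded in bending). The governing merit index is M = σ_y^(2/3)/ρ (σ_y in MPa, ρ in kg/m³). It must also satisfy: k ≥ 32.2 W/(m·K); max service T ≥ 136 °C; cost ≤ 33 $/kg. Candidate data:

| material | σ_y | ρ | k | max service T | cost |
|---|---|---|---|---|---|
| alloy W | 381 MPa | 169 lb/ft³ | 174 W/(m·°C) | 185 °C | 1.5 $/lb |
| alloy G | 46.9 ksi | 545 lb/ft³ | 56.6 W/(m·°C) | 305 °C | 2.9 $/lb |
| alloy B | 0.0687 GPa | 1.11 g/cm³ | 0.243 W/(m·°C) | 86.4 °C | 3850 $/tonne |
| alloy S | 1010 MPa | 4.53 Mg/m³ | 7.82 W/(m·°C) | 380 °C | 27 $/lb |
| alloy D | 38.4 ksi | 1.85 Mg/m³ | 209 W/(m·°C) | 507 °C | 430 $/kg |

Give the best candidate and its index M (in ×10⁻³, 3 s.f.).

alloy W, M = 19.4×10⁻³

Screen on constraints: k ≥ 32.2 W/(m·K); max service T ≥ 136 °C; cost ≤ 33 $/kg. Survivors: alloy W, alloy G.
Convert each candidate to consistent units, then evaluate M:
  alloy W: σ_y = 381.0 MPa, ρ = 2707 kg/m³
  alloy G: σ_y = 323.4 MPa, ρ = 8730 kg/m³
  alloy W: M = 19.4×10⁻³
  alloy G: M = 5.40×10⁻³
Alloy W has the largest M.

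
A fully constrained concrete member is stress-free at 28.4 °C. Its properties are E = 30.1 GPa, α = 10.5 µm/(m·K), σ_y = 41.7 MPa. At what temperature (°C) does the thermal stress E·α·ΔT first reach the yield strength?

E·α·ΔT = 41.70 MPa ⇒ ΔT = 41.70 / (30.10×10³ × 10.5×10⁻⁶) = 131.9 K.
T = 28.4 + 131.9 = 160.3 °C.

160 °C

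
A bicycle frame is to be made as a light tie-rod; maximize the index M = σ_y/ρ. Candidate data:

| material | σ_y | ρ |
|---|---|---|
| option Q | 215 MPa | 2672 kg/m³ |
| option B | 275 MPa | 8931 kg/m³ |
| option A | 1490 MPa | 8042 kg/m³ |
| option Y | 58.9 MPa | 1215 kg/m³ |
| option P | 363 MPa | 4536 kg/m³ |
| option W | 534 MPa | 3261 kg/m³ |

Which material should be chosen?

option A

Evaluate M for each candidate:
  option A: M = 185 kN·m/kg
  option W: M = 164 kN·m/kg
  option Q: M = 80.5 kN·m/kg
  option P: M = 80.0 kN·m/kg
  option Y: M = 48.5 kN·m/kg
  option B: M = 30.8 kN·m/kg
Option A has the largest M.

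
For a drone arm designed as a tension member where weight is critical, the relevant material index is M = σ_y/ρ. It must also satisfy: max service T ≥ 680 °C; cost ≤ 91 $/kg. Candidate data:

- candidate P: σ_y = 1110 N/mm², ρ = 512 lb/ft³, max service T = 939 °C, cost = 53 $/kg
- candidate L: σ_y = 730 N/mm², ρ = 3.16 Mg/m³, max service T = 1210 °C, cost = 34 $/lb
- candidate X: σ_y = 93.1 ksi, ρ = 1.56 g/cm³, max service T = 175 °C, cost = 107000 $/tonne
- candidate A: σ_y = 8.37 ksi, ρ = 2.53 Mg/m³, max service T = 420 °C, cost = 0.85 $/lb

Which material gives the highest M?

Screen on constraints: max service T ≥ 680 °C; cost ≤ 91 $/kg. Survivors: candidate P, candidate L.
In SI units:
  candidate P: σ_y = 1110 MPa, ρ = 8201 kg/m³
  candidate L: σ_y = 730.0 MPa, ρ = 3160 kg/m³
  candidate L: M = 231 kN·m/kg
  candidate P: M = 135 kN·m/kg
Candidate L ranks first.

candidate L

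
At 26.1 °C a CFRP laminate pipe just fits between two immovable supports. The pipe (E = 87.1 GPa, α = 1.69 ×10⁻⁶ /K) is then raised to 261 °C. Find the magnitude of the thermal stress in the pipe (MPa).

ΔT = 234.9 K. Constrained thermal stress σ = E·α·ΔT = 87.10×10³ MPa × 1.69×10⁻⁶ × 234.9 = 34.6 MPa (compressive).

34.6 MPa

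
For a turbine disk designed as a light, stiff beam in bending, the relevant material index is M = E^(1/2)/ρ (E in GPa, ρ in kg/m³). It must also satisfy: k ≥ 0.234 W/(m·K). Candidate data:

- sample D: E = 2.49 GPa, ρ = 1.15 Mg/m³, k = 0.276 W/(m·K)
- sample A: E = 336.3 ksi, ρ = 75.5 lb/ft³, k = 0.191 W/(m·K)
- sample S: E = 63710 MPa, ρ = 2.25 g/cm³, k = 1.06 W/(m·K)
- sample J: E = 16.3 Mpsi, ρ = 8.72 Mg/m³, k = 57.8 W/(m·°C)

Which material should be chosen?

sample S

Screen on constraints: k ≥ 0.234 W/(m·K). Survivors: sample D, sample S, sample J.
Putting every candidate on a common basis:
  sample D: E = 2.490 GPa, ρ = 1150 kg/m³
  sample S: E = 63.71 GPa, ρ = 2250 kg/m³
  sample J: E = 112.4 GPa, ρ = 8720 kg/m³
  sample S: M = 3.55×10⁻³
  sample D: M = 1.37×10⁻³
  sample J: M = 1.22×10⁻³
Highest index: sample S.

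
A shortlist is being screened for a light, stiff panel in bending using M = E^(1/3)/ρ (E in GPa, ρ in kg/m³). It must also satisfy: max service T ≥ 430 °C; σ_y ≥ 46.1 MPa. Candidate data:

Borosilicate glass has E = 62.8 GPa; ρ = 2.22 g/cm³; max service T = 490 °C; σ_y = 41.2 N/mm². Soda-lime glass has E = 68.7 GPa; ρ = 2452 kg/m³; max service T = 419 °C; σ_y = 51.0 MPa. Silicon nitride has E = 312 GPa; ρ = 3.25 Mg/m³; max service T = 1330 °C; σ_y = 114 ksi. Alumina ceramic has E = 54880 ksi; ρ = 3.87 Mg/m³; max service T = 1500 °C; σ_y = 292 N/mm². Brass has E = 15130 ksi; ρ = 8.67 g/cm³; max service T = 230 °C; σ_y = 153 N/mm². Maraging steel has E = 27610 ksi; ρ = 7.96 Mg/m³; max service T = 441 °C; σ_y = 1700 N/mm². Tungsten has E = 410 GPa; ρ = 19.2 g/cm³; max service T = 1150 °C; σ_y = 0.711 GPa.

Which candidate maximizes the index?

Screen on constraints: max service T ≥ 430 °C; σ_y ≥ 46.1 MPa. Survivors: silicon nitride, alumina ceramic, maraging steel, tungsten.
Normalizing units and computing the index:
  silicon nitride: E = 312.0 GPa, ρ = 3250 kg/m³
  alumina ceramic: E = 378.4 GPa, ρ = 3870 kg/m³
  maraging steel: E = 190.4 GPa, ρ = 7960 kg/m³
  tungsten: E = 410.0 GPa, ρ = 19200 kg/m³
  silicon nitride: M = 2.09×10⁻³
  alumina ceramic: M = 1.87×10⁻³
  maraging steel: M = 0.723×10⁻³
  tungsten: M = 0.387×10⁻³
Silicon nitride has the largest M.

silicon nitride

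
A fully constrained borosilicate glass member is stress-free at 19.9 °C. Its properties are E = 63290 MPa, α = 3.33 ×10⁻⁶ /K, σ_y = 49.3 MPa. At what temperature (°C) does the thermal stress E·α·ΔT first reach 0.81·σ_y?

209 °C

E = 63290 MPa = 63.29 GPa.
E·α·ΔT = 39.93 MPa ⇒ ΔT = 39.93 / (63.29×10³ × 3.33×10⁻⁶) = 189.5 K.
T = 19.9 + 189.5 = 209.4 °C.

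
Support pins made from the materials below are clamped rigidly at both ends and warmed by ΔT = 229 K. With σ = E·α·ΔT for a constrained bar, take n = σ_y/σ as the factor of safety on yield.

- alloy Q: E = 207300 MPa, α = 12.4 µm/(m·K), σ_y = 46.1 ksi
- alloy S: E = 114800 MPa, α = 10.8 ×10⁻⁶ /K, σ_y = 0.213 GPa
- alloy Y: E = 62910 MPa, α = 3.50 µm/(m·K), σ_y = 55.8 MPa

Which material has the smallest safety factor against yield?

In consistent units (E in GPa, α in ×10⁻⁶/K, σ_y in MPa):
  alloy Q: E = 207.3, α = 12.4, σ_y = 317.8 → σ = 589 MPa, n = 0.540
  alloy S: E = 114.8, α = 10.8, σ_y = 213.0 → σ = 284 MPa, n = 0.750
  alloy Y: E = 62.91, α = 3.50, σ_y = 55.80 → σ = 50.4 MPa, n = 1.11
The minimum is alloy Q at n = 0.540.

alloy Q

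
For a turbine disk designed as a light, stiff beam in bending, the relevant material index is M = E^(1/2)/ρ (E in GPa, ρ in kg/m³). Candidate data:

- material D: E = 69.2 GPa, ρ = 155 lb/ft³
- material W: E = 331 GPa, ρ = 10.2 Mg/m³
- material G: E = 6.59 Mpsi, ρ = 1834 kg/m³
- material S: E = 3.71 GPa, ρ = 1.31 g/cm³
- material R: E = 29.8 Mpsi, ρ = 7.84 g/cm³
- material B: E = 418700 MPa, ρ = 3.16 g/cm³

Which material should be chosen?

Putting every candidate on a common basis:
  material D: E = 69.20 GPa, ρ = 2483 kg/m³
  material W: E = 331.0 GPa, ρ = 10200 kg/m³
  material G: E = 45.44 GPa, ρ = 1834 kg/m³
  material S: E = 3.710 GPa, ρ = 1310 kg/m³
  material R: E = 205.5 GPa, ρ = 7840 kg/m³
  material B: E = 418.7 GPa, ρ = 3160 kg/m³
  material B: M = 6.48×10⁻³
  material G: M = 3.68×10⁻³
  material D: M = 3.35×10⁻³
  material R: M = 1.83×10⁻³
  material W: M = 1.78×10⁻³
  material S: M = 1.47×10⁻³
Highest index: material B.

material B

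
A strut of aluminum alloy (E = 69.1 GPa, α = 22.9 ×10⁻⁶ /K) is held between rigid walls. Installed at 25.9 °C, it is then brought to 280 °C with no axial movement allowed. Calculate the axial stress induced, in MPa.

ΔT = 254.1 K. Constrained thermal stress σ = E·α·ΔT = 69.10×10³ MPa × 22.9×10⁻⁶ × 254.1 = 402 MPa (compressive).

402 MPa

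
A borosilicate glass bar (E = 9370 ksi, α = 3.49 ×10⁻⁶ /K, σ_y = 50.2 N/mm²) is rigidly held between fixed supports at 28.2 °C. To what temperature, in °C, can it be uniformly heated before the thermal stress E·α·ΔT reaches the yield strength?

E = 9370 ksi = 64.60 GPa.
σ_y = 50.2 N/mm² = 50.20 MPa.
E·α·ΔT = 50.20 MPa ⇒ ΔT = 50.20 / (64.60×10³ × 3.49×10⁻⁶) = 222.6 K.
T = 28.2 + 222.6 = 250.8 °C.

251 °C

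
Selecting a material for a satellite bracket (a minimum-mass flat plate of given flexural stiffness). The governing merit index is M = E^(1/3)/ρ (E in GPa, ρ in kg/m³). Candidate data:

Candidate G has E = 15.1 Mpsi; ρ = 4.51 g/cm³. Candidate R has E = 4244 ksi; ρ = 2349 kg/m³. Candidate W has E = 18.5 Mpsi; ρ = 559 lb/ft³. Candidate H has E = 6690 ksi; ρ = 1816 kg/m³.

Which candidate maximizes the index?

After converting to SI:
  candidate G: E = 104.1 GPa, ρ = 4510 kg/m³
  candidate R: E = 29.26 GPa, ρ = 2349 kg/m³
  candidate W: E = 127.6 GPa, ρ = 8954 kg/m³
  candidate H: E = 46.13 GPa, ρ = 1816 kg/m³
  candidate H: M = 1.97×10⁻³
  candidate R: M = 1.31×10⁻³
  candidate G: M = 1.04×10⁻³
  candidate W: M = 0.562×10⁻³
Highest index: candidate H.

candidate H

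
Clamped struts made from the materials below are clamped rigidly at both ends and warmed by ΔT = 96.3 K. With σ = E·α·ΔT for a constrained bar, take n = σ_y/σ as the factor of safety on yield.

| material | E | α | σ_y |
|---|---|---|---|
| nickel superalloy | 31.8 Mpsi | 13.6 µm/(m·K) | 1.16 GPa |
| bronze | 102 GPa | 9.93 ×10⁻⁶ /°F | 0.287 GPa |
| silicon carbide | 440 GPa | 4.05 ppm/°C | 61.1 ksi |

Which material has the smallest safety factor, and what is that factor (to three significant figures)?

Converting E to GPa, α to ×10⁻⁶/K, σ_y to MPa, then σ and n for each:
  nickel superalloy: E = 219.3, α = 13.6, σ_y = 1160 → σ = 287 MPa, n = 4.04
  bronze: E = 102.0, α = 17.9, σ_y = 287.0 → σ = 176 MPa, n = 1.63
  silicon carbide: E = 440.0, α = 4.05, σ_y = 421.3 → σ = 172 MPa, n = 2.45
Smallest n: bronze with n = 1.63.

bronze, n = 1.63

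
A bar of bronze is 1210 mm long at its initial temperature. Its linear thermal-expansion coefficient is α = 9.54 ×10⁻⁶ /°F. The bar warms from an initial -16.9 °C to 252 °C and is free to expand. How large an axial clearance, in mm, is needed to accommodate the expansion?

Convert α: 9.54×10⁻⁶/°F × (9/5) = 17.2×10⁻⁶/K.
ΔT = 252 − (-16.9) = 268.9 K.
ΔL = α·L₀·ΔT = 17.2×10⁻⁶ × 1210 mm × 268.9 K = 5.59 mm.

5.59 mm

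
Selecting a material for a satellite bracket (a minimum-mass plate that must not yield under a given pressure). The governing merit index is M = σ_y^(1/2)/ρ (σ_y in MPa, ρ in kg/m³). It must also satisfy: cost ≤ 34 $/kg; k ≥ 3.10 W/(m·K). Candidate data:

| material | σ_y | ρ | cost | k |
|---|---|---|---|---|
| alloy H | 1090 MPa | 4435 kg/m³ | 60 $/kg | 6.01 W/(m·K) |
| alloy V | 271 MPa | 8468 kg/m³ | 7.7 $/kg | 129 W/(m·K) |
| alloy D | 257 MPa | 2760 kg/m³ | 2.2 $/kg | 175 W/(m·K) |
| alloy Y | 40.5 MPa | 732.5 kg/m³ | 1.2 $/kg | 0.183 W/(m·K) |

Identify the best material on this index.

Screen on constraints: cost ≤ 34 $/kg; k ≥ 3.10 W/(m·K). Survivors: alloy V, alloy D.
Per-candidate index values:
  alloy D: M = 5.81×10⁻³
  alloy V: M = 1.94×10⁻³
Alloy D ranks first.

alloy D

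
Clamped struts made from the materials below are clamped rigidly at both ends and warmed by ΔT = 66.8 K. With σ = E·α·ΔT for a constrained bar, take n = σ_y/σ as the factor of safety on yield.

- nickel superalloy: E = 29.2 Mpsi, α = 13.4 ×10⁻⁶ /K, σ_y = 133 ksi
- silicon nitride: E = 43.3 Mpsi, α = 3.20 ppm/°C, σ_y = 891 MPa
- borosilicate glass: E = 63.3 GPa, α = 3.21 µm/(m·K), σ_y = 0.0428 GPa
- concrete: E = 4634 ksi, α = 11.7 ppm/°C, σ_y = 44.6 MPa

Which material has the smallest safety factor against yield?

concrete

With everything in SI (GPa, ×10⁻⁶/K, MPa):
  nickel superalloy: E = 201.3, α = 13.4, σ_y = 917.0 → σ = 180 MPa, n = 5.09
  silicon nitride: E = 298.5, α = 3.20, σ_y = 891.0 → σ = 63.8 MPa, n = 14.0
  borosilicate glass: E = 63.30, α = 3.21, σ_y = 42.80 → σ = 13.6 MPa, n = 3.15
  concrete: E = 31.95, α = 11.7, σ_y = 44.60 → σ = 25.0 MPa, n = 1.79
The minimum is concrete at n = 1.79.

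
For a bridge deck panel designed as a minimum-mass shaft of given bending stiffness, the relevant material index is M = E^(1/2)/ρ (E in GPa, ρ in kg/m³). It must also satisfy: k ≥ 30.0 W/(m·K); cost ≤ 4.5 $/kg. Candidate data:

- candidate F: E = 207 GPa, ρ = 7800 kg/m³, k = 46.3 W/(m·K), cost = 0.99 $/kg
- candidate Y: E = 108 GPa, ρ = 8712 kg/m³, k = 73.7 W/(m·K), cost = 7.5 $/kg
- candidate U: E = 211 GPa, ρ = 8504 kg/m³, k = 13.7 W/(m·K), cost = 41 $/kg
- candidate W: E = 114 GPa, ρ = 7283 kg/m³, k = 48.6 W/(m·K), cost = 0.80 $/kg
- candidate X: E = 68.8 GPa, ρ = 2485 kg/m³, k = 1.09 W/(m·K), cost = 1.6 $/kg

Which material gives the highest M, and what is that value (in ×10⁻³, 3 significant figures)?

Screen on constraints: k ≥ 30.0 W/(m·K); cost ≤ 4.5 $/kg. Survivors: candidate F, candidate W.
Computing M directly (units already consistent):
  candidate F: M = 1.84×10⁻³
  candidate W: M = 1.47×10⁻³
Candidate F ranks first.

candidate F, M = 1.84×10⁻³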